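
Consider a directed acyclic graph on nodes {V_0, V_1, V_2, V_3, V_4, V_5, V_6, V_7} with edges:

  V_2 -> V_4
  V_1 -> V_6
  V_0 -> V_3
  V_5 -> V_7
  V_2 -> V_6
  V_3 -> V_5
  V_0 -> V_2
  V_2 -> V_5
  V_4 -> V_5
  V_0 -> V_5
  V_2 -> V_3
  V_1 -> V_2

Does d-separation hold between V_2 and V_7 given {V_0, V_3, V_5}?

Yes

There are 6 undirected paths between V_2 and V_7; checking each against the conditioning set {V_0, V_3, V_5}:
  1. V_2 → V_4 → V_5 → V_7 — V_4:chain[open]; V_5:chain[blocks] ⇒ blocked
  2. V_2 ← V_0 → V_3 → V_5 → V_7 — V_0:fork[blocks]; V_3:chain[blocks]; V_5:chain[blocks] ⇒ blocked
  3. V_2 ← V_0 → V_5 → V_7 — V_0:fork[blocks]; V_5:chain[blocks] ⇒ blocked
  4. V_2 → V_3 ← V_0 → V_5 → V_7 — V_3:collider[open]; V_0:fork[blocks]; V_5:chain[blocks] ⇒ blocked
  5. V_2 → V_3 → V_5 → V_7 — V_3:chain[blocks]; V_5:chain[blocks] ⇒ blocked
  6. V_2 → V_5 → V_7 — V_5:chain[blocks] ⇒ blocked
All paths are blocked; V_2 ⊥ V_7 | {V_0, V_3, V_5} holds.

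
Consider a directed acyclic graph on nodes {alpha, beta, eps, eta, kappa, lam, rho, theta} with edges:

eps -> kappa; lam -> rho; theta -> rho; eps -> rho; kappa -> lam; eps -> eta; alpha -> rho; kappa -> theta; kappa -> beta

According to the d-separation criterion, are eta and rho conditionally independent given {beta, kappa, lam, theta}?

We examine all 3 paths between eta and rho:
  1. eta ← eps → rho — eps:fork[open] ⇒ active
  2. eta ← eps → kappa → theta → rho — eps:fork[open]; kappa:chain[blocks]; theta:chain[blocks] ⇒ blocked
  3. eta ← eps → kappa → lam → rho — eps:fork[open]; kappa:chain[blocks]; lam:chain[blocks] ⇒ blocked
At least one path is unblocked, so d-separation fails.

No — eta and rho are not d-separated given {beta, kappa, lam, theta}.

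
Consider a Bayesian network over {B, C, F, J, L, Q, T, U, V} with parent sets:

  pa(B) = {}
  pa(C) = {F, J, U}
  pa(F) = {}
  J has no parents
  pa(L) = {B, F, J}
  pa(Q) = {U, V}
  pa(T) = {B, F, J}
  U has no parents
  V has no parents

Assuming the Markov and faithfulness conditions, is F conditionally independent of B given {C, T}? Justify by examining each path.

We examine all 6 paths between F and B:
Path 1: F → L ← B
  L is a collider here and neither L nor any of its descendants is conditioned on, so the collider stays closed — the path is blocked at L.
Path 2: F → L ← J → T ← B
  L is a collider here and neither L nor any of its descendants is conditioned on, so the collider stays closed — the path is blocked at L.
Path 3: F → C ← J → L ← B
  L is a collider here and neither L nor any of its descendants is conditioned on, so the collider stays closed — the path is blocked at L.
Path 4: F → C ← J → T ← B
  C is a collider and C is conditioned on, which opens it; J is a fork and J is not conditioned on; T is a collider and T is conditioned on, which opens it — no node blocks this path, so it is active.
Path 5: F → T ← B
  T is a collider and T is conditioned on, which opens it — no node blocks this path, so it is active.
Path 6: F → T ← J → L ← B
  L is a collider here and neither L nor any of its descendants is conditioned on, so the collider stays closed — the path is blocked at L.
Because an active path exists, F and B are not d-separated.

No — F and B are not d-separated given {C, T}.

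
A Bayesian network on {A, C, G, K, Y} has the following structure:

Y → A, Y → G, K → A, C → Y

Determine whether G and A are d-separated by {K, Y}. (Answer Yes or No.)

Only one path connects G and A:
Path 1: G ← Y → A
  Y is a fork here and Y is conditioned on, so the path is blocked at Y.
Every path is blocked, so G and A are d-separated given {K, Y}.

Yes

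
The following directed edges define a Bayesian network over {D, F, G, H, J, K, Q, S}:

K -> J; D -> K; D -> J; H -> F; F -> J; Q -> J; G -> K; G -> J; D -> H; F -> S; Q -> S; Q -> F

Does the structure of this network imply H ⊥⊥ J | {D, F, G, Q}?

Yes

There are 6 undirected paths between H and J; checking each against the conditioning set {D, F, G, Q}:
Path 1: H ← D → K ← G → J
  D is a fork here and D is conditioned on, so the path is blocked at D.
Path 2: H ← D → K → J
  D is a fork here and D is conditioned on, so the path is blocked at D.
Path 3: H ← D → J
  D is a fork here and D is conditioned on, so the path is blocked at D.
Path 4: H → F ← Q → J
  Q is a fork here and Q is conditioned on, so the path is blocked at Q.
Path 5: H → F → S ← Q → J
  F is a chain here and F is conditioned on, so the path is blocked at F.
Path 6: H → F → J
  F is a chain here and F is conditioned on, so the path is blocked at F.
Since every path is blocked, d-separation holds.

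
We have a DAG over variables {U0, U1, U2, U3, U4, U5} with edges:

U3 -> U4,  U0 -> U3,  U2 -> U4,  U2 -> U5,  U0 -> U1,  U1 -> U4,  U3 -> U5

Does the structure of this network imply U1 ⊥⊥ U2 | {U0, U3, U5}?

We examine all 4 paths between U1 and U2:
Path 1: U1 ← U0 → U3 → U5 ← U2
  U0 is a fork here and U0 is conditioned on, so the path is blocked at U0.
Path 2: U1 ← U0 → U3 → U4 ← U2
  U0 is a fork here and U0 is conditioned on, so the path is blocked at U0.
Path 3: U1 → U4 ← U2
  U4 is a collider here and neither U4 nor any of its descendants is conditioned on, so the collider stays closed — the path is blocked at U4.
Path 4: U1 → U4 ← U3 → U5 ← U2
  U4 is a collider here and neither U4 nor any of its descendants is conditioned on, so the collider stays closed — the path is blocked at U4.
Since every path is blocked, d-separation holds.

Yes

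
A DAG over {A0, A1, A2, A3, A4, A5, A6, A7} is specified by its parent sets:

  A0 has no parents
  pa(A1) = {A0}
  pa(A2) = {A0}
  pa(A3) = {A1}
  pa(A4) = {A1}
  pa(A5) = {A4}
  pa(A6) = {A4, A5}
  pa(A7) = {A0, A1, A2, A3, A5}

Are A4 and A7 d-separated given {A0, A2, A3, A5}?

No

There are 6 undirected paths between A4 and A7; checking each against the conditioning set {A0, A2, A3, A5}:
  1. A4 ← A1 → A7 — A1:fork[open] ⇒ active
  2. A4 ← A1 → A3 → A7 — A1:fork[open]; A3:chain[blocks] ⇒ blocked
  3. A4 ← A1 ← A0 → A7 — A1:chain[open]; A0:fork[blocks] ⇒ blocked
  4. A4 ← A1 ← A0 → A2 → A7 — A1:chain[open]; A0:fork[blocks]; A2:chain[blocks] ⇒ blocked
  5. A4 → A6 ← A5 → A7 — A6:collider[blocks]; A5:fork[blocks] ⇒ blocked
  6. A4 → A5 → A7 — A5:chain[blocks] ⇒ blocked
Since the path A4 ← A1 → A7 is active, A4 and A7 are not d-separated given {A0, A2, A3, A5}.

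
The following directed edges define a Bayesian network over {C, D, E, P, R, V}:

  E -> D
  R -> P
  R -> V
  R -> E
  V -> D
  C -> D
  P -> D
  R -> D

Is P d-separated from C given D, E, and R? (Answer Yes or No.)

We examine all 4 paths between P and C:
Path 1: P ← R → E → D ← C
  R is a fork here and R is conditioned on, so the path is blocked at R.
Path 2: P ← R → D ← C
  R is a fork here and R is conditioned on, so the path is blocked at R.
Path 3: P ← R → V → D ← C
  R is a fork here and R is conditioned on, so the path is blocked at R.
Path 4: P → D ← C
  D is a collider and D is conditioned on, which opens it — no node blocks this path, so it is active.
At least one path is unblocked, so d-separation fails.

No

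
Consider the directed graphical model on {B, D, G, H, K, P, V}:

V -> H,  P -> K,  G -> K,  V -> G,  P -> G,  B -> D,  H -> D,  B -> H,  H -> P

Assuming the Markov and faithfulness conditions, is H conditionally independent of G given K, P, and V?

We examine all 3 paths between H and G:
Path 1: H ← V → G
  V is a fork here and V is conditioned on, so the path is blocked at V.
Path 2: H → P → G
  P is a chain here and P is conditioned on, so the path is blocked at P.
Path 3: H → P → K ← G
  P is a chain here and P is conditioned on, so the path is blocked at P.
Every path is blocked, so H and G are d-separated given {K, P, V}.

Yes — H and G are d-separated given {K, P, V}.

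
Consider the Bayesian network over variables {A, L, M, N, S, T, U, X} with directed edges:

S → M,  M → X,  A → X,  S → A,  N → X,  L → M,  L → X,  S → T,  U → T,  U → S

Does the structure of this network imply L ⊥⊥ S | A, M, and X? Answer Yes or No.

4 paths connect L and S; each must be blocked for d-separation to hold:
Path 1: L → M ← S
  M is a collider and M is conditioned on, which opens it — no node blocks this path, so it is active.
Path 2: L → M → X ← A ← S
  M is a chain here and M is conditioned on, so the path is blocked at M.
Path 3: L → X ← M ← S
  M is a chain here and M is conditioned on, so the path is blocked at M.
Path 4: L → X ← A ← S
  A is a chain here and A is conditioned on, so the path is blocked at A.
Because an active path exists, L and S are not d-separated.

No — L and S are not d-separated given {A, M, X}.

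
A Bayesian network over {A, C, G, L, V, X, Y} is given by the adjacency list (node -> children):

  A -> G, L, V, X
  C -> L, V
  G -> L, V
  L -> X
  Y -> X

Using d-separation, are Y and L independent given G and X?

No

There are 6 undirected paths between Y and L; checking each against the conditioning set {G, X}:
  1. Y → X ← L — X:collider[open] ⇒ active
  2. Y → X ← A → L — X:collider[open]; A:fork[open] ⇒ active
  3. Y → X ← A → G → L — X:collider[open]; A:fork[open]; G:chain[blocks] ⇒ blocked
  4. Y → X ← A → G → V ← C → L — X:collider[open]; A:fork[open]; G:chain[blocks]; V:collider[blocks]; C:fork[open] ⇒ blocked
  5. Y → X ← A → V ← G → L — X:collider[open]; A:fork[open]; V:collider[blocks]; G:fork[blocks] ⇒ blocked
  6. Y → X ← A → V ← C → L — X:collider[open]; A:fork[open]; V:collider[blocks]; C:fork[open] ⇒ blocked
Because an active path exists, Y and L are not d-separated.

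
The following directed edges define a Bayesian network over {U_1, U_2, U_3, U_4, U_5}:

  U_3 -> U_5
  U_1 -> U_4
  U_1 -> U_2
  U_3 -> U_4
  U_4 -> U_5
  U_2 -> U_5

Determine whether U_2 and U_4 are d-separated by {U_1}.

3 paths connect U_2 and U_4; each must be blocked for d-separation to hold:
Path 1: U_2 ← U_1 → U_4
  U_1 is a fork here and U_1 is conditioned on, so the path is blocked at U_1.
Path 2: U_2 → U_5 ← U_3 → U_4
  U_5 is a collider here and neither U_5 nor any of its descendants is conditioned on, so the collider stays closed — the path is blocked at U_5.
Path 3: U_2 → U_5 ← U_4
  U_5 is a collider here and neither U_5 nor any of its descendants is conditioned on, so the collider stays closed — the path is blocked at U_5.
All paths are blocked; U_2 ⊥ U_4 | {U_1} holds.

Yes — U_2 and U_4 are d-separated given {U_1}.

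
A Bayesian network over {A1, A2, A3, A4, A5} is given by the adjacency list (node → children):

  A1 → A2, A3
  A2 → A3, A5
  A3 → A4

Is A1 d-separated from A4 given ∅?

No — A1 and A4 are not d-separated given ∅.

We examine all 2 paths between A1 and A4:
Path 1: A1 → A2 → A3 → A4
  A2 is a chain and A2 is not conditioned on; A3 is a chain and A3 is not conditioned on — no node blocks this path, so it is active.
Path 2: A1 → A3 → A4
  A3 is a chain and A3 is not conditioned on — no node blocks this path, so it is active.
Since the path A1 → A2 → A3 → A4 is active, A1 and A4 are not d-separated given ∅.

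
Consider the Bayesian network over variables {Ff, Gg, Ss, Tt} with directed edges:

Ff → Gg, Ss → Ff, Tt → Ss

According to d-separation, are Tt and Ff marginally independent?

Only one path connects Tt and Ff:
Path 1: Tt → Ss → Ff
  Ss is a chain and Ss is not conditioned on — no node blocks this path, so it is active.
Since the path Tt → Ss → Ff is active, Tt and Ff are not d-separated given ∅.

No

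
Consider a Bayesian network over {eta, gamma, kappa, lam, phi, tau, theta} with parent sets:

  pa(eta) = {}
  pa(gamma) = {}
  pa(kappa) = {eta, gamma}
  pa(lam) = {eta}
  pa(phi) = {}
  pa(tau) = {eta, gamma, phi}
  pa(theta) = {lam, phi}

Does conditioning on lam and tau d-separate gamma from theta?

Enumerating the 4 paths from gamma to theta and testing each for blocking by {lam, tau}:
  1. gamma → tau ← eta → lam → theta — tau:collider[open]; eta:fork[open]; lam:chain[blocks] ⇒ blocked
  2. gamma → tau ← phi → theta — tau:collider[open]; phi:fork[open] ⇒ active
  3. gamma → kappa ← eta → tau ← phi → theta — kappa:collider[blocks]; eta:fork[open]; tau:collider[open]; phi:fork[open] ⇒ blocked
  4. gamma → kappa ← eta → lam → theta — kappa:collider[blocks]; eta:fork[open]; lam:chain[blocks] ⇒ blocked
Because an active path exists, gamma and theta are not d-separated.

No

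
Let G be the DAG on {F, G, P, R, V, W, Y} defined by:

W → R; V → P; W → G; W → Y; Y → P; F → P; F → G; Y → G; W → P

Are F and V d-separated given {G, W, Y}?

We examine all 5 paths between F and V:
  1. F → G ← W → P ← V — G:collider[open]; W:fork[blocks]; P:collider[blocks] ⇒ blocked
  2. F → G ← W → Y → P ← V — G:collider[open]; W:fork[blocks]; Y:chain[blocks]; P:collider[blocks] ⇒ blocked
  3. F → G ← Y ← W → P ← V — G:collider[open]; Y:chain[blocks]; W:fork[blocks]; P:collider[blocks] ⇒ blocked
  4. F → G ← Y → P ← V — G:collider[open]; Y:fork[blocks]; P:collider[blocks] ⇒ blocked
  5. F → P ← V — P:collider[blocks] ⇒ blocked
Since every path is blocked, d-separation holds.

Yes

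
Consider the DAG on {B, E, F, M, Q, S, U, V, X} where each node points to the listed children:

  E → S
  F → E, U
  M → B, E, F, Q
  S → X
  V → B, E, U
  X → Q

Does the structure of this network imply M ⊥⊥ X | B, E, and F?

Yes

Enumerating the 6 paths from M to X and testing each for blocking by {B, E, F}:
  1. M → E → S → X — E:chain[blocks]; S:chain[open] ⇒ blocked
  2. M → Q ← X — Q:collider[blocks] ⇒ blocked
  3. M → F → U ← V → E → S → X — F:chain[blocks]; U:collider[blocks]; V:fork[open]; E:chain[blocks]; S:chain[open] ⇒ blocked
  4. M → F → E → S → X — F:chain[blocks]; E:chain[blocks]; S:chain[open] ⇒ blocked
  5. M → B ← V → U ← F → E → S → X — B:collider[open]; V:fork[open]; U:collider[blocks]; F:fork[blocks]; E:chain[blocks]; S:chain[open] ⇒ blocked
  6. M → B ← V → E → S → X — B:collider[open]; V:fork[open]; E:chain[blocks]; S:chain[open] ⇒ blocked
All paths are blocked; M ⊥ X | {B, E, F} holds.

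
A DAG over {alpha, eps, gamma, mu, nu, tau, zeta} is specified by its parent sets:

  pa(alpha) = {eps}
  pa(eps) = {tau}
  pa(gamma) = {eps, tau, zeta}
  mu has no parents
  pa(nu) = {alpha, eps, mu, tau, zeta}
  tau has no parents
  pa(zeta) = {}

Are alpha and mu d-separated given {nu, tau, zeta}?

No

There are 6 undirected paths between alpha and mu; checking each against the conditioning set {nu, tau, zeta}:
Path 1: alpha ← eps → gamma ← zeta → nu ← mu
  gamma is a collider here and neither gamma nor any of its descendants is conditioned on, so the collider stays closed — the path is blocked at gamma.
Path 2: alpha ← eps → gamma ← tau → nu ← mu
  gamma is a collider here and neither gamma nor any of its descendants is conditioned on, so the collider stays closed — the path is blocked at gamma.
Path 3: alpha ← eps → nu ← mu
  eps is a fork and eps is not conditioned on; nu is a collider and nu is conditioned on, which opens it — no node blocks this path, so it is active.
Path 4: alpha ← eps ← tau → gamma ← zeta → nu ← mu
  tau is a fork here and tau is conditioned on, so the path is blocked at tau.
Path 5: alpha ← eps ← tau → nu ← mu
  tau is a fork here and tau is conditioned on, so the path is blocked at tau.
Path 6: alpha → nu ← mu
  nu is a collider and nu is conditioned on, which opens it — no node blocks this path, so it is active.
Since the path alpha ← eps → nu ← mu is active, alpha and mu are not d-separated given {nu, tau, zeta}.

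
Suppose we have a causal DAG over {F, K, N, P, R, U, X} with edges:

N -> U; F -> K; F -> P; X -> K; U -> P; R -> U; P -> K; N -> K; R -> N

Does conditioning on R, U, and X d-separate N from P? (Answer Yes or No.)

There are 4 undirected paths between N and P; checking each against the conditioning set {R, U, X}:
  1. N ← R → U → P — R:fork[blocks]; U:chain[blocks] ⇒ blocked
  2. N → U → P — U:chain[blocks] ⇒ blocked
  3. N → K ← F → P — K:collider[blocks]; F:fork[open] ⇒ blocked
  4. N → K ← P — K:collider[blocks] ⇒ blocked
All paths are blocked; N ⊥ P | {R, U, X} holds.

Yes — N and P are d-separated given {R, U, X}.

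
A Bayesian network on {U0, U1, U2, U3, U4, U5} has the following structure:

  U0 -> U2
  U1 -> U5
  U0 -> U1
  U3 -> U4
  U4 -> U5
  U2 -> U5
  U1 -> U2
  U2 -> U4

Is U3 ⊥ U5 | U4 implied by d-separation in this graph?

No — U3 and U5 are not d-separated given {U4}.

Enumerating the 4 paths from U3 to U5 and testing each for blocking by {U4}:
  1. U3 → U4 → U5 — U4:chain[blocks] ⇒ blocked
  2. U3 → U4 ← U2 → U5 — U4:collider[open]; U2:fork[open] ⇒ active
  3. U3 → U4 ← U2 ← U1 → U5 — U4:collider[open]; U2:chain[open]; U1:fork[open] ⇒ active
  4. U3 → U4 ← U2 ← U0 → U1 → U5 — U4:collider[open]; U2:chain[open]; U0:fork[open]; U1:chain[open] ⇒ active
Because an active path exists, U3 and U5 are not d-separated.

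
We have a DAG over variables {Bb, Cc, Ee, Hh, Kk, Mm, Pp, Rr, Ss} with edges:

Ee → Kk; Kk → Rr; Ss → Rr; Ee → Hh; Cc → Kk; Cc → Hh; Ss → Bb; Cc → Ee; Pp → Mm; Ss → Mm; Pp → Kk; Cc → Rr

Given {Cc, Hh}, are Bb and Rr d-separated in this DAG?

There are 5 undirected paths between Bb and Rr; checking each against the conditioning set {Cc, Hh}:
Path 1: Bb ← Ss → Rr
  Ss is a fork and Ss is not conditioned on — no node blocks this path, so it is active.
Path 2: Bb ← Ss → Mm ← Pp → Kk ← Ee → Hh ← Cc → Rr
  Mm is a collider here and neither Mm nor any of its descendants is conditioned on, so the collider stays closed — the path is blocked at Mm.
Path 3: Bb ← Ss → Mm ← Pp → Kk ← Ee ← Cc → Rr
  Mm is a collider here and neither Mm nor any of its descendants is conditioned on, so the collider stays closed — the path is blocked at Mm.
Path 4: Bb ← Ss → Mm ← Pp → Kk → Rr
  Mm is a collider here and neither Mm nor any of its descendants is conditioned on, so the collider stays closed — the path is blocked at Mm.
Path 5: Bb ← Ss → Mm ← Pp → Kk ← Cc → Rr
  Mm is a collider here and neither Mm nor any of its descendants is conditioned on, so the collider stays closed — the path is blocked at Mm.
Because an active path exists, Bb and Rr are not d-separated.

No — Bb and Rr are not d-separated given {Cc, Hh}.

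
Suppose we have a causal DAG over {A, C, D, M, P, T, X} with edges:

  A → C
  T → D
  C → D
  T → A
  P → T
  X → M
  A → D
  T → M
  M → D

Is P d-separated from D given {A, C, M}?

No

4 paths connect P and D; each must be blocked for d-separation to hold:
  1. P → T → D — T:chain[open] ⇒ active
  2. P → T → A → D — T:chain[open]; A:chain[blocks] ⇒ blocked
  3. P → T → A → C → D — T:chain[open]; A:chain[blocks]; C:chain[blocks] ⇒ blocked
  4. P → T → M → D — T:chain[open]; M:chain[blocks] ⇒ blocked
Since the path P → T → D is active, P and D are not d-separated given {A, C, M}.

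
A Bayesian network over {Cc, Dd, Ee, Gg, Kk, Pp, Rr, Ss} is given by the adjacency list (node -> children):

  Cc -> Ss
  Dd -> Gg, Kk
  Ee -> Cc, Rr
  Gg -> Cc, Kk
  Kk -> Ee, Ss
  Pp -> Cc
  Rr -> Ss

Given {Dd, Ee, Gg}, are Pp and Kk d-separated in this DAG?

Yes — Pp and Kk are d-separated given {Dd, Ee, Gg}.

There are 6 undirected paths between Pp and Kk; checking each against the conditioning set {Dd, Ee, Gg}:
Path 1: Pp → Cc ← Gg → Kk
  Cc is a collider here and neither Cc nor any of its descendants is conditioned on, so the collider stays closed — the path is blocked at Cc.
Path 2: Pp → Cc ← Gg ← Dd → Kk
  Cc is a collider here and neither Cc nor any of its descendants is conditioned on, so the collider stays closed — the path is blocked at Cc.
Path 3: Pp → Cc → Ss ← Kk
  Ss is a collider here and neither Ss nor any of its descendants is conditioned on, so the collider stays closed — the path is blocked at Ss.
Path 4: Pp → Cc → Ss ← Rr ← Ee ← Kk
  Ss is a collider here and neither Ss nor any of its descendants is conditioned on, so the collider stays closed — the path is blocked at Ss.
Path 5: Pp → Cc ← Ee ← Kk
  Cc is a collider here and neither Cc nor any of its descendants is conditioned on, so the collider stays closed — the path is blocked at Cc.
Path 6: Pp → Cc ← Ee → Rr → Ss ← Kk
  Cc is a collider here and neither Cc nor any of its descendants is conditioned on, so the collider stays closed — the path is blocked at Cc.
Since every path is blocked, d-separation holds.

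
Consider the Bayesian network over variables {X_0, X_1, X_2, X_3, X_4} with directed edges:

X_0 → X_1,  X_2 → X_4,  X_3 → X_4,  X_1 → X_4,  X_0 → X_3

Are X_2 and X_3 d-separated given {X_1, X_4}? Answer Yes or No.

We examine all 2 paths between X_2 and X_3:
Path 1: X_2 → X_4 ← X_3
  X_4 is a collider and X_4 is conditioned on, which opens it — no node blocks this path, so it is active.
Path 2: X_2 → X_4 ← X_1 ← X_0 → X_3
  X_1 is a chain here and X_1 is conditioned on, so the path is blocked at X_1.
At least one path is unblocked, so d-separation fails.

No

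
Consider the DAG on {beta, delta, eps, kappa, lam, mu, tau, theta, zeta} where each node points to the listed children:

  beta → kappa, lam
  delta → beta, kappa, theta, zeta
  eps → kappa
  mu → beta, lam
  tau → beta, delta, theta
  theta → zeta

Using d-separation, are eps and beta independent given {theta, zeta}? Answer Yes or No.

We examine all 5 paths between eps and beta:
Path 1: eps → kappa ← delta → theta ← tau → beta
  kappa is a collider here and neither kappa nor any of its descendants is conditioned on, so the collider stays closed — the path is blocked at kappa.
Path 2: eps → kappa ← delta ← tau → beta
  kappa is a collider here and neither kappa nor any of its descendants is conditioned on, so the collider stays closed — the path is blocked at kappa.
Path 3: eps → kappa ← delta → zeta ← theta ← tau → beta
  kappa is a collider here and neither kappa nor any of its descendants is conditioned on, so the collider stays closed — the path is blocked at kappa.
Path 4: eps → kappa ← delta → beta
  kappa is a collider here and neither kappa nor any of its descendants is conditioned on, so the collider stays closed — the path is blocked at kappa.
Path 5: eps → kappa ← beta
  kappa is a collider here and neither kappa nor any of its descendants is conditioned on, so the collider stays closed — the path is blocked at kappa.
Since every path is blocked, d-separation holds.

Yes — eps and beta are d-separated given {theta, zeta}.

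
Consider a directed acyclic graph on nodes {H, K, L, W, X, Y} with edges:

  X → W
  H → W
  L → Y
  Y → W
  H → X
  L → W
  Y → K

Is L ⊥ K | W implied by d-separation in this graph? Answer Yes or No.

There are 2 undirected paths between L and K; checking each against the conditioning set {W}:
Path 1: L → W ← Y → K
  W is a collider and W is conditioned on, which opens it; Y is a fork and Y is not conditioned on — no node blocks this path, so it is active.
Path 2: L → Y → K
  Y is a chain and Y is not conditioned on — no node blocks this path, so it is active.
At least one path is unblocked, so d-separation fails.

No — L and K are not d-separated given {W}.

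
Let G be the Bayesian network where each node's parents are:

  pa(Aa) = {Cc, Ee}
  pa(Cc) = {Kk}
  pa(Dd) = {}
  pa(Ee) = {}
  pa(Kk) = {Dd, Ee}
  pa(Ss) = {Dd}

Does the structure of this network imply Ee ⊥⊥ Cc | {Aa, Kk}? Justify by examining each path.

No

2 paths connect Ee and Cc; each must be blocked for d-separation to hold:
  1. Ee → Aa ← Cc — Aa:collider[open] ⇒ active
  2. Ee → Kk → Cc — Kk:chain[blocks] ⇒ blocked
Because an active path exists, Ee and Cc are not d-separated.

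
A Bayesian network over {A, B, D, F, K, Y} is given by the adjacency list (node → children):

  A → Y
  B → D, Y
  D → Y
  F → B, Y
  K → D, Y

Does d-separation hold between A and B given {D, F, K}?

We examine all 4 paths between A and B:
Path 1: A → Y ← D ← B
  Y is a collider here and neither Y nor any of its descendants is conditioned on, so the collider stays closed — the path is blocked at Y.
Path 2: A → Y ← B
  Y is a collider here and neither Y nor any of its descendants is conditioned on, so the collider stays closed — the path is blocked at Y.
Path 3: A → Y ← F → B
  Y is a collider here and neither Y nor any of its descendants is conditioned on, so the collider stays closed — the path is blocked at Y.
Path 4: A → Y ← K → D ← B
  Y is a collider here and neither Y nor any of its descendants is conditioned on, so the collider stays closed — the path is blocked at Y.
All paths are blocked; A ⊥ B | {D, F, K} holds.

Yes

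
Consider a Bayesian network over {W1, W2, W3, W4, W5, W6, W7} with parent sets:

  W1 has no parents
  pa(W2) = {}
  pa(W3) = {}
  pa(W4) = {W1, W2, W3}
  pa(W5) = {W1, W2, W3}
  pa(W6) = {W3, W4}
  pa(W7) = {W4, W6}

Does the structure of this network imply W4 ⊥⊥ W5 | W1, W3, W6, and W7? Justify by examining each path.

No — W4 and W5 are not d-separated given {W1, W3, W6, W7}.

There are 5 undirected paths between W4 and W5; checking each against the conditioning set {W1, W3, W6, W7}:
  1. W4 ← W3 → W5 — W3:fork[blocks] ⇒ blocked
  2. W4 ← W1 → W5 — W1:fork[blocks] ⇒ blocked
  3. W4 → W6 ← W3 → W5 — W6:collider[open]; W3:fork[blocks] ⇒ blocked
  4. W4 → W7 ← W6 ← W3 → W5 — W7:collider[open]; W6:chain[blocks]; W3:fork[blocks] ⇒ blocked
  5. W4 ← W2 → W5 — W2:fork[open] ⇒ active
Because an active path exists, W4 and W5 are not d-separated.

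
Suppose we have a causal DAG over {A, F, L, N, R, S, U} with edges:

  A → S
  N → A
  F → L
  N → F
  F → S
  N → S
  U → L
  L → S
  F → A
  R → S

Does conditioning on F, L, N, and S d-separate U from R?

Yes — U and R are d-separated given {F, L, N, S}.

6 paths connect U and R; each must be blocked for d-separation to hold:
  1. U → L ← F → A ← N → S ← R — L:collider[open]; F:fork[blocks]; A:collider[open]; N:fork[blocks]; S:collider[open] ⇒ blocked
  2. U → L ← F → A → S ← R — L:collider[open]; F:fork[blocks]; A:chain[open]; S:collider[open] ⇒ blocked
  3. U → L ← F ← N → A → S ← R — L:collider[open]; F:chain[blocks]; N:fork[blocks]; A:chain[open]; S:collider[open] ⇒ blocked
  4. U → L ← F ← N → S ← R — L:collider[open]; F:chain[blocks]; N:fork[blocks]; S:collider[open] ⇒ blocked
  5. U → L ← F → S ← R — L:collider[open]; F:fork[blocks]; S:collider[open] ⇒ blocked
  6. U → L → S ← R — L:chain[blocks]; S:collider[open] ⇒ blocked
All paths are blocked; U ⊥ R | {F, L, N, S} holds.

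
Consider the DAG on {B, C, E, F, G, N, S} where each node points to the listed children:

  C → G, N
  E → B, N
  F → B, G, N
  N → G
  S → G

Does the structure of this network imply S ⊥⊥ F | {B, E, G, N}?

No

Enumerating the 5 paths from S to F and testing each for blocking by {B, E, G, N}:
Path 1: S → G ← N ← E → B ← F
  N is a chain here and N is conditioned on, so the path is blocked at N.
Path 2: S → G ← N ← F
  N is a chain here and N is conditioned on, so the path is blocked at N.
Path 3: S → G ← C → N ← E → B ← F
  E is a fork here and E is conditioned on, so the path is blocked at E.
Path 4: S → G ← C → N ← F
  G is a collider and G is conditioned on, which opens it; C is a fork and C is not conditioned on; N is a collider and N is conditioned on, which opens it — no node blocks this path, so it is active.
Path 5: S → G ← F
  G is a collider and G is conditioned on, which opens it — no node blocks this path, so it is active.
Since the path S → G ← C → N ← F is active, S and F are not d-separated given {B, E, G, N}.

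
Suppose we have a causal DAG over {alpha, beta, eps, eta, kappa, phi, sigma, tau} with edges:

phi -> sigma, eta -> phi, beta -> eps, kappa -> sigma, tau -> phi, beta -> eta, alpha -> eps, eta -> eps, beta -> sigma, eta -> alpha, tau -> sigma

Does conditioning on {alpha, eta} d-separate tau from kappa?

Yes

There are 5 undirected paths between tau and kappa; checking each against the conditioning set {alpha, eta}:
Path 1: tau → sigma ← kappa
  sigma is a collider here and neither sigma nor any of its descendants is conditioned on, so the collider stays closed — the path is blocked at sigma.
Path 2: tau → phi ← eta ← beta → sigma ← kappa
  phi is a collider here and neither phi nor any of its descendants is conditioned on, so the collider stays closed — the path is blocked at phi.
Path 3: tau → phi ← eta → alpha → eps ← beta → sigma ← kappa
  phi is a collider here and neither phi nor any of its descendants is conditioned on, so the collider stays closed — the path is blocked at phi.
Path 4: tau → phi ← eta → eps ← beta → sigma ← kappa
  phi is a collider here and neither phi nor any of its descendants is conditioned on, so the collider stays closed — the path is blocked at phi.
Path 5: tau → phi → sigma ← kappa
  sigma is a collider here and neither sigma nor any of its descendants is conditioned on, so the collider stays closed — the path is blocked at sigma.
All paths are blocked; tau ⊥ kappa | {alpha, eta} holds.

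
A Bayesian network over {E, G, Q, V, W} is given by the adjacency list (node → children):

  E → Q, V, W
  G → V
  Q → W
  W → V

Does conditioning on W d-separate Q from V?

No

We examine all 4 paths between Q and V:
Path 1: Q ← E → V
  E is a fork and E is not conditioned on — no node blocks this path, so it is active.
Path 2: Q ← E → W → V
  W is a chain here and W is conditioned on, so the path is blocked at W.
Path 3: Q → W ← E → V
  W is a collider and W is conditioned on, which opens it; E is a fork and E is not conditioned on — no node blocks this path, so it is active.
Path 4: Q → W → V
  W is a chain here and W is conditioned on, so the path is blocked at W.
Since the path Q ← E → V is active, Q and V are not d-separated given {W}.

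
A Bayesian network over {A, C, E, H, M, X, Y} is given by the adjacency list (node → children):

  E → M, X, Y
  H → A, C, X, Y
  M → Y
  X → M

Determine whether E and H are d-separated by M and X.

We examine all 6 paths between E and H:
  1. E → Y ← H — Y:collider[blocks] ⇒ blocked
  2. E → Y ← M ← X ← H — Y:collider[blocks]; M:chain[blocks]; X:chain[blocks] ⇒ blocked
  3. E → X ← H — X:collider[open] ⇒ active
  4. E → X → M → Y ← H — X:chain[blocks]; M:chain[blocks]; Y:collider[blocks] ⇒ blocked
  5. E → M → Y ← H — M:chain[blocks]; Y:collider[blocks] ⇒ blocked
  6. E → M ← X ← H — M:collider[open]; X:chain[blocks] ⇒ blocked
At least one path is unblocked, so d-separation fails.

No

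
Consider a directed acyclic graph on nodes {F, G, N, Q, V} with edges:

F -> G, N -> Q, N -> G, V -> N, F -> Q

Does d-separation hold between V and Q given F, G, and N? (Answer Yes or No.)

Yes

There are 2 undirected paths between V and Q; checking each against the conditioning set {F, G, N}:
  1. V → N → Q — N:chain[blocks] ⇒ blocked
  2. V → N → G ← F → Q — N:chain[blocks]; G:collider[open]; F:fork[blocks] ⇒ blocked
Every path is blocked, so V and Q are d-separated given {F, G, N}.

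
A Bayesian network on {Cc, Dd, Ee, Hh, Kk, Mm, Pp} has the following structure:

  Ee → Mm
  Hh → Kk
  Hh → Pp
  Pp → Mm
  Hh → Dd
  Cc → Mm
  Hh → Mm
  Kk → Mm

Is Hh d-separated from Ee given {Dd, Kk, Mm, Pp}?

3 paths connect Hh and Ee; each must be blocked for d-separation to hold:
Path 1: Hh → Mm ← Ee
  Mm is a collider and Mm is conditioned on, which opens it — no node blocks this path, so it is active.
Path 2: Hh → Pp → Mm ← Ee
  Pp is a chain here and Pp is conditioned on, so the path is blocked at Pp.
Path 3: Hh → Kk → Mm ← Ee
  Kk is a chain here and Kk is conditioned on, so the path is blocked at Kk.
Because an active path exists, Hh and Ee are not d-separated.

No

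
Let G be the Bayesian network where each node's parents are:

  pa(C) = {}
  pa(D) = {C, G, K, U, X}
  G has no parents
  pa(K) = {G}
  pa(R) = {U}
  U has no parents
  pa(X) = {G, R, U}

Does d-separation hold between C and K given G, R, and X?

Yes

5 paths connect C and K; each must be blocked for d-separation to hold:
  1. C → D ← U → R → X ← G → K — D:collider[blocks]; U:fork[open]; R:chain[blocks]; X:collider[open]; G:fork[blocks] ⇒ blocked
  2. C → D ← U → X ← G → K — D:collider[blocks]; U:fork[open]; X:collider[open]; G:fork[blocks] ⇒ blocked
  3. C → D ← G → K — D:collider[blocks]; G:fork[blocks] ⇒ blocked
  4. C → D ← X ← G → K — D:collider[blocks]; X:chain[blocks]; G:fork[blocks] ⇒ blocked
  5. C → D ← K — D:collider[blocks] ⇒ blocked
Every path is blocked, so C and K are d-separated given {G, R, X}.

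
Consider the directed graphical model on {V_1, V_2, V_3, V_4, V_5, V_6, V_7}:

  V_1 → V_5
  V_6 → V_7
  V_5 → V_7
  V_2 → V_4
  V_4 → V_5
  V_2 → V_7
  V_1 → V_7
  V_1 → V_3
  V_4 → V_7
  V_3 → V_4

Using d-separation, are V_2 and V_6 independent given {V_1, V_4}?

6 paths connect V_2 and V_6; each must be blocked for d-separation to hold:
Path 1: V_2 → V_4 ← V_3 ← V_1 → V_5 → V_7 ← V_6
  V_1 is a fork here and V_1 is conditioned on, so the path is blocked at V_1.
Path 2: V_2 → V_4 ← V_3 ← V_1 → V_7 ← V_6
  V_1 is a fork here and V_1 is conditioned on, so the path is blocked at V_1.
Path 3: V_2 → V_4 → V_5 ← V_1 → V_7 ← V_6
  V_4 is a chain here and V_4 is conditioned on, so the path is blocked at V_4.
Path 4: V_2 → V_4 → V_5 → V_7 ← V_6
  V_4 is a chain here and V_4 is conditioned on, so the path is blocked at V_4.
Path 5: V_2 → V_4 → V_7 ← V_6
  V_4 is a chain here and V_4 is conditioned on, so the path is blocked at V_4.
Path 6: V_2 → V_7 ← V_6
  V_7 is a collider here and neither V_7 nor any of its descendants is conditioned on, so the collider stays closed — the path is blocked at V_7.
All paths are blocked; V_2 ⊥ V_6 | {V_1, V_4} holds.

Yes — V_2 and V_6 are d-separated given {V_1, V_4}.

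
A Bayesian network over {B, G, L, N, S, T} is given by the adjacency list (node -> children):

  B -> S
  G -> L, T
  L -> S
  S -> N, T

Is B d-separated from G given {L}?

Enumerating the 2 paths from B to G and testing each for blocking by {L}:
Path 1: B → S → T ← G
  T is a collider here and neither T nor any of its descendants is conditioned on, so the collider stays closed — the path is blocked at T.
Path 2: B → S ← L ← G
  S is a collider here and neither S nor any of its descendants is conditioned on, so the collider stays closed — the path is blocked at S.
Every path is blocked, so B and G are d-separated given {L}.

Yes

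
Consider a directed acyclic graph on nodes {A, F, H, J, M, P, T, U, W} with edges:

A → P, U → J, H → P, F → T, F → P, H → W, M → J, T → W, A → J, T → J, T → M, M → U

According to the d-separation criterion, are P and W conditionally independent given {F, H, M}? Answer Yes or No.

5 paths connect P and W; each must be blocked for d-separation to hold:
Path 1: P ← F → T → W
  F is a fork here and F is conditioned on, so the path is blocked at F.
Path 2: P ← H → W
  H is a fork here and H is conditioned on, so the path is blocked at H.
Path 3: P ← A → J ← U ← M ← T → W
  J is a collider here and neither J nor any of its descendants is conditioned on, so the collider stays closed — the path is blocked at J.
Path 4: P ← A → J ← T → W
  J is a collider here and neither J nor any of its descendants is conditioned on, so the collider stays closed — the path is blocked at J.
Path 5: P ← A → J ← M ← T → W
  J is a collider here and neither J nor any of its descendants is conditioned on, so the collider stays closed — the path is blocked at J.
All paths are blocked; P ⊥ W | {F, H, M} holds.

Yes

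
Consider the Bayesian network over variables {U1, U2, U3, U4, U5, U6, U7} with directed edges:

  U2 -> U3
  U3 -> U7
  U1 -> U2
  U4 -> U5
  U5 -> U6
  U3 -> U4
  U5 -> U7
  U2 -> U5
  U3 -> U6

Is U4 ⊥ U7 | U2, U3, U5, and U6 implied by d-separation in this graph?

There are 6 undirected paths between U4 and U7; checking each against the conditioning set {U2, U3, U5, U6}:
  1. U4 → U5 → U7 — U5:chain[blocks] ⇒ blocked
  2. U4 → U5 → U6 ← U3 → U7 — U5:chain[blocks]; U6:collider[open]; U3:fork[blocks] ⇒ blocked
  3. U4 → U5 ← U2 → U3 → U7 — U5:collider[open]; U2:fork[blocks]; U3:chain[blocks] ⇒ blocked
  4. U4 ← U3 → U7 — U3:fork[blocks] ⇒ blocked
  5. U4 ← U3 → U6 ← U5 → U7 — U3:fork[blocks]; U6:collider[open]; U5:fork[blocks] ⇒ blocked
  6. U4 ← U3 ← U2 → U5 → U7 — U3:chain[blocks]; U2:fork[blocks]; U5:chain[blocks] ⇒ blocked
Every path is blocked, so U4 and U7 are d-separated given {U2, U3, U5, U6}.

Yes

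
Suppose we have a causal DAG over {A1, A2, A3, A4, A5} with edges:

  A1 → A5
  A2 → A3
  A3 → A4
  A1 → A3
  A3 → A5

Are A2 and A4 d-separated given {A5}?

No — A2 and A4 are not d-separated given {A5}.

Only one path connects A2 and A4:
Path 1: A2 → A3 → A4
  A3 is a chain and A3 is not conditioned on — no node blocks this path, so it is active.
At least one path is unblocked, so d-separation fails.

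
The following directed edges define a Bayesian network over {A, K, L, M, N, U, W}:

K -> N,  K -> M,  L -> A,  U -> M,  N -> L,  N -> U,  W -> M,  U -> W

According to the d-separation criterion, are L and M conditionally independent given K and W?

No

3 paths connect L and M; each must be blocked for d-separation to hold:
  1. L ← N ← K → M — N:chain[open]; K:fork[blocks] ⇒ blocked
  2. L ← N → U → W → M — N:fork[open]; U:chain[open]; W:chain[blocks] ⇒ blocked
  3. L ← N → U → M — N:fork[open]; U:chain[open] ⇒ active
Because an active path exists, L and M are not d-separated.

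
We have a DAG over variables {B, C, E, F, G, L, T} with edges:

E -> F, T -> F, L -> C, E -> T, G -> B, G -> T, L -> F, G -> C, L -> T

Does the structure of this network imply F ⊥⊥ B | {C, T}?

No

We examine all 6 paths between F and B:
Path 1: F ← T ← G → B
  T is a chain here and T is conditioned on, so the path is blocked at T.
Path 2: F ← T ← L → C ← G → B
  T is a chain here and T is conditioned on, so the path is blocked at T.
Path 3: F ← L → C ← G → B
  L is a fork and L is not conditioned on; C is a collider and C is conditioned on, which opens it; G is a fork and G is not conditioned on — no node blocks this path, so it is active.
Path 4: F ← L → T ← G → B
  L is a fork and L is not conditioned on; T is a collider and T is conditioned on, which opens it; G is a fork and G is not conditioned on — no node blocks this path, so it is active.
Path 5: F ← E → T ← G → B
  E is a fork and E is not conditioned on; T is a collider and T is conditioned on, which opens it; G is a fork and G is not conditioned on — no node blocks this path, so it is active.
Path 6: F ← E → T ← L → C ← G → B
  E is a fork and E is not conditioned on; T is a collider and T is conditioned on, which opens it; L is a fork and L is not conditioned on; C is a collider and C is conditioned on, which opens it; G is a fork and G is not conditioned on — no node blocks this path, so it is active.
At least one path is unblocked, so d-separation fails.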